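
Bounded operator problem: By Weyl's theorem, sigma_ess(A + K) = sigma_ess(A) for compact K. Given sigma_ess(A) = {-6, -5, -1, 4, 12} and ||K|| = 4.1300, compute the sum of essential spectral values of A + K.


By Weyl's theorem, the essential spectrum is invariant under compact perturbations.
sigma_ess(A + K) = sigma_ess(A) = {-6, -5, -1, 4, 12}
Sum = -6 + -5 + -1 + 4 + 12 = 4

4


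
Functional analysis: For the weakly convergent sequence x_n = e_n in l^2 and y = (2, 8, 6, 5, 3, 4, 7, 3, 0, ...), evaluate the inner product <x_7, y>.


x_7 = e_7 is the standard basis vector with 1 in position 7.
<x_7, y> = y_7 = 7
As n -> infinity, <x_n, y> -> 0, confirming weak convergence of (x_n) to 0.

7


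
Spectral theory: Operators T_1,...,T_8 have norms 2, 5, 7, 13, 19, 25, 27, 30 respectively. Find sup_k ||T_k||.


By the Uniform Boundedness Principle, the supremum of norms is finite.
sup_k ||T_k|| = max(2, 5, 7, 13, 19, 25, 27, 30) = 30

30


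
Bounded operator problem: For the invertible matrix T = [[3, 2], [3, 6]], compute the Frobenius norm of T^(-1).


det(T) = 3*6 - 2*3 = 12
T^(-1) = (1/12) * [[6, -2], [-3, 3]] = [[0.5000, -0.1667], [-0.2500, 0.2500]]
||T^(-1)||_F^2 = 0.5000^2 + (-0.1667)^2 + (-0.2500)^2 + 0.2500^2 = 0.4028
||T^(-1)||_F = sqrt(0.4028) = 0.6346

0.6346


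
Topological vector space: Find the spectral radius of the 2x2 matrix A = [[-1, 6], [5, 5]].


For a 2x2 matrix, eigenvalues satisfy lambda^2 - (trace)*lambda + det = 0
trace = -1 + 5 = 4
det = -1*5 - 6*5 = -35
discriminant = 4^2 - 4*(-35) = 156
spectral radius = max |eigenvalue| = 8.2450

8.2450


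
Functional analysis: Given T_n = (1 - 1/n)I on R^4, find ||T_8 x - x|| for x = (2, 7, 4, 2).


T_8 x - x = (1 - 1/8)x - x = -x/8
||x|| = sqrt(73) = 8.5440
||T_8 x - x|| = ||x||/8 = 8.5440/8 = 1.0680

1.0680


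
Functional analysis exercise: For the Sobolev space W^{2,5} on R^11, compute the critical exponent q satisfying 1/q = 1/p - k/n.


Using the Sobolev embedding formula: 1/q = 1/p - k/n
1/q = 1/5 - 2/11 = 1/55
q = 1/(1/55) = 55

55.0000


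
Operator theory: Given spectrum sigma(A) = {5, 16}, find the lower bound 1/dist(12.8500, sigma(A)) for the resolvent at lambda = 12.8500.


dist(12.8500, {5, 16}) = min(|12.8500 - 5|, |12.8500 - 16|)
= min(7.8500, 3.1500) = 3.1500
Resolvent bound = 1/3.1500 = 0.3175

0.3175


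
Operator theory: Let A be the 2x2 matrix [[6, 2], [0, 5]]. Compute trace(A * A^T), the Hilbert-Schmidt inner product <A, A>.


trace(A * A^T) = sum of squares of all entries
= 6^2 + 2^2 + 0^2 + 5^2
= 36 + 4 + 0 + 25
= 65

65


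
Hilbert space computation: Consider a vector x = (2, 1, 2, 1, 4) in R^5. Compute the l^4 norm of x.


The l^4 norm = (sum |x_i|^4)^(1/4)
Sum of 4th powers = 16 + 1 + 16 + 1 + 256 = 290
||x||_4 = (290)^(1/4) = 4.1267

4.1267


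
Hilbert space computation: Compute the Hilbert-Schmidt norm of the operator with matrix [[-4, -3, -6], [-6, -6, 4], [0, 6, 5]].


The Hilbert-Schmidt norm is sqrt(sum of squares of all entries).
Sum of squares = (-4)^2 + (-3)^2 + (-6)^2 + (-6)^2 + (-6)^2 + 4^2 + 0^2 + 6^2 + 5^2
= 16 + 9 + 36 + 36 + 36 + 16 + 0 + 36 + 25 = 210
||T||_HS = sqrt(210) = 14.4914

14.4914


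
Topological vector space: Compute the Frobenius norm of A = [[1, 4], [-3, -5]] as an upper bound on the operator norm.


||A||_F^2 = sum a_ij^2
= 1^2 + 4^2 + (-3)^2 + (-5)^2
= 1 + 16 + 9 + 25 = 51
||A||_F = sqrt(51) = 7.1414

7.1414


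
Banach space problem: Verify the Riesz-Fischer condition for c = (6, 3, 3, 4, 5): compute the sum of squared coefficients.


sum |c_n|^2 = 6^2 + 3^2 + 3^2 + 4^2 + 5^2
= 36 + 9 + 9 + 16 + 25
= 95

95


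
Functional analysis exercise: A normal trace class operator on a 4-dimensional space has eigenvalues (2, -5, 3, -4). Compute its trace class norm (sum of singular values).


For a normal operator, singular values equal |eigenvalues|.
Trace norm = sum |lambda_i| = 2 + 5 + 3 + 4
= 14

14


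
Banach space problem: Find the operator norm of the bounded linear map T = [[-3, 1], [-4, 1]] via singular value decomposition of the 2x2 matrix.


A^T A = [[25, -7], [-7, 2]]
trace(A^T A) = 27, det(A^T A) = 1
discriminant = 27^2 - 4*1 = 725
Largest eigenvalue of A^T A = (trace + sqrt(disc))/2 = 26.9629
||T|| = sqrt(26.9629) = 5.1926

5.1926


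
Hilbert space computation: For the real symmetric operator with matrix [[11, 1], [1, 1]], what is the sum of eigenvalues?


For a self-adjoint (symmetric) matrix, the eigenvalues are real.
The sum of eigenvalues equals the trace of the matrix.
trace = 11 + 1 = 12

12


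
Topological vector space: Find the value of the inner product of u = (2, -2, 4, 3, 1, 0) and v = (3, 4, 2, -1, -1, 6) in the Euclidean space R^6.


Computing the standard inner product <u, v> = sum u_i * v_i
= 2*3 + -2*4 + 4*2 + 3*-1 + 1*-1 + 0*6
= 6 + -8 + 8 + -3 + -1 + 0
= 2

2


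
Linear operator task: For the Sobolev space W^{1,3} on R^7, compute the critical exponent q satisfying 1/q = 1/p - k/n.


Using the Sobolev embedding formula: 1/q = 1/p - k/n
1/q = 1/3 - 1/7 = 4/21
q = 1/(4/21) = 21/4 = 5.2500

5.2500


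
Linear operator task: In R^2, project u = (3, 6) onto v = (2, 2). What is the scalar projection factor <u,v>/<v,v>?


Computing <u,v> = 3*2 + 6*2 = 18
Computing <v,v> = 2^2 + 2^2 = 8
Projection coefficient = 18/8 = 2.2500

2.2500


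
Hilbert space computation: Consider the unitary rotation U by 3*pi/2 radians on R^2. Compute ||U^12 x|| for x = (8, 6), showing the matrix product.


U is a rotation by theta = 3*pi/2
U^12 = rotation by 12*theta = 36*pi/2 = 0*pi/2 (mod 2*pi)
cos(0*pi/2) = 1.0000, sin(0*pi/2) = 0.0000
U^12 x = (1.0000 * 8 - 0.0000 * 6, 0.0000 * 8 + 1.0000 * 6)
= (8.0000, 6.0000)
||U^12 x|| = sqrt(8.0000^2 + 6.0000^2) = sqrt(100.0000) = 10.0000

10.0000


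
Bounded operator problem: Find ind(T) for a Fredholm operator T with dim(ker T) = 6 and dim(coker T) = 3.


The Fredholm index is defined as ind(T) = dim(ker T) - dim(coker T)
= 6 - 3
= 3

3


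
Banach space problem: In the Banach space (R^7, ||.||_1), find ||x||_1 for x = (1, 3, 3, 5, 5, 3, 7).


The l^1 norm equals the sum of absolute values of all components.
||x||_1 = 1 + 3 + 3 + 5 + 5 + 3 + 7
= 27

27.0000


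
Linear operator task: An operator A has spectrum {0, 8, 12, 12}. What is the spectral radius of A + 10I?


Spectrum of A + 10I = {10, 18, 22, 22}
Spectral radius = max |lambda| over the shifted spectrum
= max(10, 18, 22, 22) = 22

22


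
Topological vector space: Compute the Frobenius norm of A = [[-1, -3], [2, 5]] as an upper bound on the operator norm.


||A||_F^2 = sum a_ij^2
= (-1)^2 + (-3)^2 + 2^2 + 5^2
= 1 + 9 + 4 + 25 = 39
||A||_F = sqrt(39) = 6.2450

6.2450


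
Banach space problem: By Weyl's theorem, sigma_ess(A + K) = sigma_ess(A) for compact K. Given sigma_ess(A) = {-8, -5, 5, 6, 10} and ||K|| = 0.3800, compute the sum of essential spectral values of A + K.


By Weyl's theorem, the essential spectrum is invariant under compact perturbations.
sigma_ess(A + K) = sigma_ess(A) = {-8, -5, 5, 6, 10}
Sum = -8 + -5 + 5 + 6 + 10 = 8

8


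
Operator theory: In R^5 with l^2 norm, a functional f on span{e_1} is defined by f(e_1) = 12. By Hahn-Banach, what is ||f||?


The norm of f is given by ||f|| = sup_{||x||=1} |f(x)|.
On span{e_1}, ||e_1|| = 1, so ||f|| = |f(e_1)| / ||e_1||
= |12| / 1 = 12.0000

12.0000


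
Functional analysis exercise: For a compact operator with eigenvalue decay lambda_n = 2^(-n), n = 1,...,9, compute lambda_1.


The eigenvalue formula gives lambda_1 = 1/2^1
= 1/2
= 0.5000

0.5000


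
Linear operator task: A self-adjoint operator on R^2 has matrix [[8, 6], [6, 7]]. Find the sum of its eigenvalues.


For a self-adjoint (symmetric) matrix, the eigenvalues are real.
The sum of eigenvalues equals the trace of the matrix.
trace = 8 + 7 = 15

15


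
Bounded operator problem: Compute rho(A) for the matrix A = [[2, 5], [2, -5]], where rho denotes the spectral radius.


For a 2x2 matrix, eigenvalues satisfy lambda^2 - (trace)*lambda + det = 0
trace = 2 + -5 = -3
det = 2*-5 - 5*2 = -20
discriminant = (-3)^2 - 4*(-20) = 89
spectral radius = max |eigenvalue| = 6.2170

6.2170


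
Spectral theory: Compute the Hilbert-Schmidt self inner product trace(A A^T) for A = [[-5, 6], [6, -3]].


trace(A * A^T) = sum of squares of all entries
= (-5)^2 + 6^2 + 6^2 + (-3)^2
= 25 + 36 + 36 + 9
= 106

106


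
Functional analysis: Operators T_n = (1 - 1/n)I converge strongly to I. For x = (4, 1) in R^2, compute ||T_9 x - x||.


T_9 x - x = (1 - 1/9)x - x = -x/9
||x|| = sqrt(17) = 4.1231
||T_9 x - x|| = ||x||/9 = 4.1231/9 = 0.4581

0.4581


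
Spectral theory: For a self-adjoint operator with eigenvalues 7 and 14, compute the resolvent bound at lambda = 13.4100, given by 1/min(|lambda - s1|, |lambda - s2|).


dist(13.4100, {7, 14}) = min(|13.4100 - 7|, |13.4100 - 14|)
= min(6.4100, 0.5900) = 0.5900
Resolvent bound = 1/0.5900 = 1.6949

1.6949


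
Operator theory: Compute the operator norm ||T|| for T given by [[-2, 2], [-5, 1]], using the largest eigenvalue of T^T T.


A^T A = [[29, -9], [-9, 5]]
trace(A^T A) = 34, det(A^T A) = 64
discriminant = 34^2 - 4*64 = 900
Largest eigenvalue of A^T A = (trace + sqrt(disc))/2 = 32.0000
||T|| = sqrt(32.0000) = 5.6569

5.6569


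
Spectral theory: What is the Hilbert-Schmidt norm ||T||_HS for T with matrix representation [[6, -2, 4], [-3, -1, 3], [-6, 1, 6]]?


The Hilbert-Schmidt norm is sqrt(sum of squares of all entries).
Sum of squares = 6^2 + (-2)^2 + 4^2 + (-3)^2 + (-1)^2 + 3^2 + (-6)^2 + 1^2 + 6^2
= 36 + 4 + 16 + 9 + 1 + 9 + 36 + 1 + 36 = 148
||T||_HS = sqrt(148) = 12.1655

12.1655


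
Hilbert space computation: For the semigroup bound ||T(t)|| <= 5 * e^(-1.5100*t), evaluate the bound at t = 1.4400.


||T(1.4400)|| <= 5 * exp(-1.5100 * 1.4400)
= 5 * exp(-2.1744)
= 5 * 0.1137
= 0.5684

0.5684


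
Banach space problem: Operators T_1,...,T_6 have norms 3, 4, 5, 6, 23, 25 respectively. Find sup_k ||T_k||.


By the Uniform Boundedness Principle, the supremum of norms is finite.
sup_k ||T_k|| = max(3, 4, 5, 6, 23, 25) = 25

25


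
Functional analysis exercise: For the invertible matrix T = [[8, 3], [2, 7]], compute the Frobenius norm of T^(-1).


det(T) = 8*7 - 3*2 = 50
T^(-1) = (1/50) * [[7, -3], [-2, 8]] = [[0.1400, -0.0600], [-0.0400, 0.1600]]
||T^(-1)||_F^2 = 0.1400^2 + (-0.0600)^2 + (-0.0400)^2 + 0.1600^2 = 0.0504
||T^(-1)||_F = sqrt(0.0504) = 0.2245

0.2245


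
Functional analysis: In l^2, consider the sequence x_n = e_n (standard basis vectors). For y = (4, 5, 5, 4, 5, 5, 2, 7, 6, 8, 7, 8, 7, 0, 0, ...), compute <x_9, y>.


x_9 = e_9 is the standard basis vector with 1 in position 9.
<x_9, y> = y_9 = 6
As n -> infinity, <x_n, y> -> 0, confirming weak convergence of (x_n) to 0.

6


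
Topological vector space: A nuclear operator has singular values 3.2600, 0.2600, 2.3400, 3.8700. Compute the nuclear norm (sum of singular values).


The nuclear norm is the sum of all singular values.
||T||_1 = 3.2600 + 0.2600 + 2.3400 + 3.8700
= 9.7300

9.7300


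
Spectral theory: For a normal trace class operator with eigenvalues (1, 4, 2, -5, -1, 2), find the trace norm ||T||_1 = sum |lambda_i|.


For a normal operator, singular values equal |eigenvalues|.
Trace norm = sum |lambda_i| = 1 + 4 + 2 + 5 + 1 + 2
= 15

15


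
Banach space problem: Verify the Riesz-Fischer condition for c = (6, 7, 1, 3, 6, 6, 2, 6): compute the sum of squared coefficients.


sum |c_n|^2 = 6^2 + 7^2 + 1^2 + 3^2 + 6^2 + 6^2 + 2^2 + 6^2
= 36 + 49 + 1 + 9 + 36 + 36 + 4 + 36
= 207

207


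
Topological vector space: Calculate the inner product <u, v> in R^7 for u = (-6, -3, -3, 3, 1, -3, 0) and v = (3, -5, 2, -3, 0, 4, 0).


Computing the standard inner product <u, v> = sum u_i * v_i
= -6*3 + -3*-5 + -3*2 + 3*-3 + 1*0 + -3*4 + 0*0
= -18 + 15 + -6 + -9 + 0 + -12 + 0
= -30

-30


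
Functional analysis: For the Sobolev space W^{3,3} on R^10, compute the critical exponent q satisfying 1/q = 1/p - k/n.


Using the Sobolev embedding formula: 1/q = 1/p - k/n
1/q = 1/3 - 3/10 = 1/30
q = 1/(1/30) = 30

30.0000


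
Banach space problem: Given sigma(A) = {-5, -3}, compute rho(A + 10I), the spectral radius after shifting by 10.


Spectrum of A + 10I = {5, 7}
Spectral radius = max |lambda| over the shifted spectrum
= max(5, 7) = 7

7


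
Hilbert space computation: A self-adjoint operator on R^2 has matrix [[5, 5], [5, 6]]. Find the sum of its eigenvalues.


For a self-adjoint (symmetric) matrix, the eigenvalues are real.
The sum of eigenvalues equals the trace of the matrix.
trace = 5 + 6 = 11

11


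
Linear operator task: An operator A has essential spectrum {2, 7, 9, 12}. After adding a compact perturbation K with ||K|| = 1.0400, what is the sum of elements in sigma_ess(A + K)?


By Weyl's theorem, the essential spectrum is invariant under compact perturbations.
sigma_ess(A + K) = sigma_ess(A) = {2, 7, 9, 12}
Sum = 2 + 7 + 9 + 12 = 30

30


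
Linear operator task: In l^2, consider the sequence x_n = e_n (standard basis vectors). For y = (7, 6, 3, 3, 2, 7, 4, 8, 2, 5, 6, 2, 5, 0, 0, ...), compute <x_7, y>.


x_7 = e_7 is the standard basis vector with 1 in position 7.
<x_7, y> = y_7 = 4
As n -> infinity, <x_n, y> -> 0, confirming weak convergence of (x_n) to 0.

4


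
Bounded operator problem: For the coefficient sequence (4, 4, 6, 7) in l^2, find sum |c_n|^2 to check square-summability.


sum |c_n|^2 = 4^2 + 4^2 + 6^2 + 7^2
= 16 + 16 + 36 + 49
= 117

117


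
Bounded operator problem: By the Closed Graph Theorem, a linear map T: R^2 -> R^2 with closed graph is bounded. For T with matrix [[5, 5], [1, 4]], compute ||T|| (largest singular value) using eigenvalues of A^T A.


A^T A = [[26, 29], [29, 41]]
trace(A^T A) = 67, det(A^T A) = 225
discriminant = 67^2 - 4*225 = 3589
Largest eigenvalue of A^T A = (trace + sqrt(disc))/2 = 63.4541
||T|| = sqrt(63.4541) = 7.9658

7.9658


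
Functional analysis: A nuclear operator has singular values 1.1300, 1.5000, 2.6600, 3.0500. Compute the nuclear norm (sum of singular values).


The nuclear norm is the sum of all singular values.
||T||_1 = 1.1300 + 1.5000 + 2.6600 + 3.0500
= 8.3400

8.3400


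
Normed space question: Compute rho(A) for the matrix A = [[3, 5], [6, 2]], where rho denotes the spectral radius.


For a 2x2 matrix, eigenvalues satisfy lambda^2 - (trace)*lambda + det = 0
trace = 3 + 2 = 5
det = 3*2 - 5*6 = -24
discriminant = 5^2 - 4*(-24) = 121
spectral radius = max |eigenvalue| = 8.0000

8.0000


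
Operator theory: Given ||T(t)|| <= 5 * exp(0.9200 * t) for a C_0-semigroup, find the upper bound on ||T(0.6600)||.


||T(0.6600)|| <= 5 * exp(0.9200 * 0.6600)
= 5 * exp(0.6072)
= 5 * 1.8353
= 9.1764

9.1764


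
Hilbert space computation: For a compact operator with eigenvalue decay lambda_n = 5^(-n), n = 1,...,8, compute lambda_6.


The eigenvalue formula gives lambda_6 = 1/5^6
= 1/15625
= 6.4000e-05

6.4000e-05


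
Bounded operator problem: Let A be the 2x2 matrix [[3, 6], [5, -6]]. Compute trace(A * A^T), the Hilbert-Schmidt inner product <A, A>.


trace(A * A^T) = sum of squares of all entries
= 3^2 + 6^2 + 5^2 + (-6)^2
= 9 + 36 + 25 + 36
= 106

106


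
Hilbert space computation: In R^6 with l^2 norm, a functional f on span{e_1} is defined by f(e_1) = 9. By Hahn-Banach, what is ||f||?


The norm of f is given by ||f|| = sup_{||x||=1} |f(x)|.
On span{e_1}, ||e_1|| = 1, so ||f|| = |f(e_1)| / ||e_1||
= |9| / 1 = 9.0000

9.0000


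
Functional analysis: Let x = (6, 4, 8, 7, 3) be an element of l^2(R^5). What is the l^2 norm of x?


The l^2 norm = (sum |x_i|^2)^(1/2)
Sum of 2th powers = 36 + 16 + 64 + 49 + 9 = 174
||x||_2 = (174)^(1/2) = 13.1909

13.1909


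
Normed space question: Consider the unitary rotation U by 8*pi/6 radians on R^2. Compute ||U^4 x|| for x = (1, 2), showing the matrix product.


U is a rotation by theta = 8*pi/6
U^4 = rotation by 4*theta = 32*pi/6 = 8*pi/6 (mod 2*pi)
cos(8*pi/6) = -0.5000, sin(8*pi/6) = -0.8660
U^4 x = (-0.5000 * 1 - -0.8660 * 2, -0.8660 * 1 + -0.5000 * 2)
= (1.2321, -1.8660)
||U^4 x|| = sqrt(1.2321^2 + (-1.8660)^2) = sqrt(5.0000) = 2.2361

2.2361


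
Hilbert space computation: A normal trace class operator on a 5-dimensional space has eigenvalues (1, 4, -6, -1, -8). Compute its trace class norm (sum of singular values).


For a normal operator, singular values equal |eigenvalues|.
Trace norm = sum |lambda_i| = 1 + 4 + 6 + 1 + 8
= 20

20


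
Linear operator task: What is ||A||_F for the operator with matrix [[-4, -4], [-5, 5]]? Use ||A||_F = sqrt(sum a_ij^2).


||A||_F^2 = sum a_ij^2
= (-4)^2 + (-4)^2 + (-5)^2 + 5^2
= 16 + 16 + 25 + 25 = 82
||A||_F = sqrt(82) = 9.0554

9.0554


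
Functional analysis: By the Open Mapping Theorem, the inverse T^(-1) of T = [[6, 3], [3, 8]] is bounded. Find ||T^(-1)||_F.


det(T) = 6*8 - 3*3 = 39
T^(-1) = (1/39) * [[8, -3], [-3, 6]] = [[0.2051, -0.0769], [-0.0769, 0.1538]]
||T^(-1)||_F^2 = 0.2051^2 + (-0.0769)^2 + (-0.0769)^2 + 0.1538^2 = 0.0776
||T^(-1)||_F = sqrt(0.0776) = 0.2785

0.2785


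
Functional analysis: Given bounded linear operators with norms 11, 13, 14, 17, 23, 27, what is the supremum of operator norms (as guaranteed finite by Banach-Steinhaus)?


By the Uniform Boundedness Principle, the supremum of norms is finite.
sup_k ||T_k|| = max(11, 13, 14, 17, 23, 27) = 27

27


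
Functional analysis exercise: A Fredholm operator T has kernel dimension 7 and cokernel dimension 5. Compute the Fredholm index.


The Fredholm index is defined as ind(T) = dim(ker T) - dim(coker T)
= 7 - 5
= 2

2


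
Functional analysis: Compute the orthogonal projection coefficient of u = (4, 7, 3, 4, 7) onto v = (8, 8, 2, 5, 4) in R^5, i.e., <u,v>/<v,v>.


Computing <u,v> = 4*8 + 7*8 + 3*2 + 4*5 + 7*4 = 142
Computing <v,v> = 8^2 + 8^2 + 2^2 + 5^2 + 4^2 = 173
Projection coefficient = 142/173 = 0.8208

0.8208


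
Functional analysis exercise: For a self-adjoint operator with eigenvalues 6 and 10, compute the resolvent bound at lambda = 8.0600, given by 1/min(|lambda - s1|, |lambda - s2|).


dist(8.0600, {6, 10}) = min(|8.0600 - 6|, |8.0600 - 10|)
= min(2.0600, 1.9400) = 1.9400
Resolvent bound = 1/1.9400 = 0.5155

0.5155


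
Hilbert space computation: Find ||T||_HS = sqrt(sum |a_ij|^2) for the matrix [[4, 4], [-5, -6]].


The Hilbert-Schmidt norm is sqrt(sum of squares of all entries).
Sum of squares = 4^2 + 4^2 + (-5)^2 + (-6)^2
= 16 + 16 + 25 + 36 = 93
||T||_HS = sqrt(93) = 9.6437

9.6437


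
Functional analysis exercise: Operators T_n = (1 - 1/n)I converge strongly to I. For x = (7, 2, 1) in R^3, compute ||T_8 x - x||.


T_8 x - x = (1 - 1/8)x - x = -x/8
||x|| = sqrt(54) = 7.3485
||T_8 x - x|| = ||x||/8 = 7.3485/8 = 0.9186

0.9186


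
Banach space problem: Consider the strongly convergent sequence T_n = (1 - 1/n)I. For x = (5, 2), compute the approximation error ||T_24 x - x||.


T_24 x - x = (1 - 1/24)x - x = -x/24
||x|| = sqrt(29) = 5.3852
||T_24 x - x|| = ||x||/24 = 5.3852/24 = 0.2244

0.2244


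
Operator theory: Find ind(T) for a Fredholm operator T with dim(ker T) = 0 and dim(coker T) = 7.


The Fredholm index is defined as ind(T) = dim(ker T) - dim(coker T)
= 0 - 7
= -7

-7


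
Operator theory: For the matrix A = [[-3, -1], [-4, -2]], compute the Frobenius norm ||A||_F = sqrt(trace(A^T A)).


||A||_F^2 = sum a_ij^2
= (-3)^2 + (-1)^2 + (-4)^2 + (-2)^2
= 9 + 1 + 16 + 4 = 30
||A||_F = sqrt(30) = 5.4772

5.4772


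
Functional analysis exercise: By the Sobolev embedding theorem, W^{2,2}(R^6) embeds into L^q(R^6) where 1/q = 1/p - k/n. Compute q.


Using the Sobolev embedding formula: 1/q = 1/p - k/n
1/q = 1/2 - 2/6 = 1/6
q = 1/(1/6) = 6

6.0000


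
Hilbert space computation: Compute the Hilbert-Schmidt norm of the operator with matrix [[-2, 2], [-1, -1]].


The Hilbert-Schmidt norm is sqrt(sum of squares of all entries).
Sum of squares = (-2)^2 + 2^2 + (-1)^2 + (-1)^2
= 4 + 4 + 1 + 1 = 10
||T||_HS = sqrt(10) = 3.1623

3.1623


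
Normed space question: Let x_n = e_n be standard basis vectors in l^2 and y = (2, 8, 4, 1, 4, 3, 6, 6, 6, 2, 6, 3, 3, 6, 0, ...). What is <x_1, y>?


x_1 = e_1 is the standard basis vector with 1 in position 1.
<x_1, y> = y_1 = 2
As n -> infinity, <x_n, y> -> 0, confirming weak convergence of (x_n) to 0.

2


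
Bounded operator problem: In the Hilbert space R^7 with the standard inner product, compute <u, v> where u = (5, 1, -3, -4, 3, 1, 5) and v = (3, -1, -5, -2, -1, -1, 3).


Computing the standard inner product <u, v> = sum u_i * v_i
= 5*3 + 1*-1 + -3*-5 + -4*-2 + 3*-1 + 1*-1 + 5*3
= 15 + -1 + 15 + 8 + -3 + -1 + 15
= 48

48


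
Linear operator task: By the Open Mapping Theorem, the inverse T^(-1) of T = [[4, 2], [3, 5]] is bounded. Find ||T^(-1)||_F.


det(T) = 4*5 - 2*3 = 14
T^(-1) = (1/14) * [[5, -2], [-3, 4]] = [[0.3571, -0.1429], [-0.2143, 0.2857]]
||T^(-1)||_F^2 = 0.3571^2 + (-0.1429)^2 + (-0.2143)^2 + 0.2857^2 = 0.2755
||T^(-1)||_F = sqrt(0.2755) = 0.5249

0.5249


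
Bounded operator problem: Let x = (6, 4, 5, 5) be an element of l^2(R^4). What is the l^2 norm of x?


The l^2 norm = (sum |x_i|^2)^(1/2)
Sum of 2th powers = 36 + 16 + 25 + 25 = 102
||x||_2 = (102)^(1/2) = 10.0995

10.0995


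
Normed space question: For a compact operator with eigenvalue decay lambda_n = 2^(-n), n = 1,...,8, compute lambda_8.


The eigenvalue formula gives lambda_8 = 1/2^8
= 1/256
= 0.0039

0.0039


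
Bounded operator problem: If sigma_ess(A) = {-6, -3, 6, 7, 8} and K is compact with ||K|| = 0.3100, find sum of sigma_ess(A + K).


By Weyl's theorem, the essential spectrum is invariant under compact perturbations.
sigma_ess(A + K) = sigma_ess(A) = {-6, -3, 6, 7, 8}
Sum = -6 + -3 + 6 + 7 + 8 = 12

12


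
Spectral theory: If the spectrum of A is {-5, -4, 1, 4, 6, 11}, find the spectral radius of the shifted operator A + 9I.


Spectrum of A + 9I = {4, 5, 10, 13, 15, 20}
Spectral radius = max |lambda| over the shifted spectrum
= max(4, 5, 10, 13, 15, 20) = 20

20


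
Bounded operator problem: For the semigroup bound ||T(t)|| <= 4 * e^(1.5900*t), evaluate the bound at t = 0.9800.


||T(0.9800)|| <= 4 * exp(1.5900 * 0.9800)
= 4 * exp(1.5582)
= 4 * 4.7503
= 19.0011

19.0011


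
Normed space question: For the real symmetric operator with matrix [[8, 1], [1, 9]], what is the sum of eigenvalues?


For a self-adjoint (symmetric) matrix, the eigenvalues are real.
The sum of eigenvalues equals the trace of the matrix.
trace = 8 + 9 = 17

17


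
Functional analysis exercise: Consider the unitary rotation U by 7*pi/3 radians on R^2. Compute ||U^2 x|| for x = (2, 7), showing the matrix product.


U is a rotation by theta = 7*pi/3
U^2 = rotation by 2*theta = 14*pi/3 = 2*pi/3 (mod 2*pi)
cos(2*pi/3) = -0.5000, sin(2*pi/3) = 0.8660
U^2 x = (-0.5000 * 2 - 0.8660 * 7, 0.8660 * 2 + -0.5000 * 7)
= (-7.0622, -1.7679)
||U^2 x|| = sqrt((-7.0622)^2 + (-1.7679)^2) = sqrt(53.0000) = 7.2801

7.2801


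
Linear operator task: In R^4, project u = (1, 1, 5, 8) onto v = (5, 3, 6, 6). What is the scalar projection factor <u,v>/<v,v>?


Computing <u,v> = 1*5 + 1*3 + 5*6 + 8*6 = 86
Computing <v,v> = 5^2 + 3^2 + 6^2 + 6^2 = 106
Projection coefficient = 86/106 = 0.8113

0.8113


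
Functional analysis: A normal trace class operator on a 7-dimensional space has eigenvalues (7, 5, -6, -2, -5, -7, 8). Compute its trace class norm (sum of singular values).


For a normal operator, singular values equal |eigenvalues|.
Trace norm = sum |lambda_i| = 7 + 5 + 6 + 2 + 5 + 7 + 8
= 40

40


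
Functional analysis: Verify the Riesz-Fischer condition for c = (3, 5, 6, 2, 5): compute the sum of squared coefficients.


sum |c_n|^2 = 3^2 + 5^2 + 6^2 + 2^2 + 5^2
= 9 + 25 + 36 + 4 + 25
= 99

99


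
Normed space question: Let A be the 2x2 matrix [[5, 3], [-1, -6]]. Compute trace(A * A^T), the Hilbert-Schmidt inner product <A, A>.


trace(A * A^T) = sum of squares of all entries
= 5^2 + 3^2 + (-1)^2 + (-6)^2
= 25 + 9 + 1 + 36
= 71

71


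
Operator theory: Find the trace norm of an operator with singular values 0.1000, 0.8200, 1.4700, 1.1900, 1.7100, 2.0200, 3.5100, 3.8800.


The nuclear norm is the sum of all singular values.
||T||_1 = 0.1000 + 0.8200 + 1.4700 + 1.1900 + 1.7100 + 2.0200 + 3.5100 + 3.8800
= 14.7000

14.7000


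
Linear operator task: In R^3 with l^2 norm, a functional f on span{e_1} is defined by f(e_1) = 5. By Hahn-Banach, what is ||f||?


The norm of f is given by ||f|| = sup_{||x||=1} |f(x)|.
On span{e_1}, ||e_1|| = 1, so ||f|| = |f(e_1)| / ||e_1||
= |5| / 1 = 5.0000

5.0000


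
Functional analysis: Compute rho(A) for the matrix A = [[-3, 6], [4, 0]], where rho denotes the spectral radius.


For a 2x2 matrix, eigenvalues satisfy lambda^2 - (trace)*lambda + det = 0
trace = -3 + 0 = -3
det = -3*0 - 6*4 = -24
discriminant = (-3)^2 - 4*(-24) = 105
spectral radius = max |eigenvalue| = 6.6235

6.6235


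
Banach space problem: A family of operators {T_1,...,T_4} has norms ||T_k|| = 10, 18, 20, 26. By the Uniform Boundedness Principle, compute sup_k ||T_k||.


By the Uniform Boundedness Principle, the supremum of norms is finite.
sup_k ||T_k|| = max(10, 18, 20, 26) = 26

26


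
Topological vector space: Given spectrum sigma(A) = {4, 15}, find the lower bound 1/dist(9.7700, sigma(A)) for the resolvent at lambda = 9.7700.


dist(9.7700, {4, 15}) = min(|9.7700 - 4|, |9.7700 - 15|)
= min(5.7700, 5.2300) = 5.2300
Resolvent bound = 1/5.2300 = 0.1912

0.1912


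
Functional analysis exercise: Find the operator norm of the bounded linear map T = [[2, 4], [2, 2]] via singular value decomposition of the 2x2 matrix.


A^T A = [[8, 12], [12, 20]]
trace(A^T A) = 28, det(A^T A) = 16
discriminant = 28^2 - 4*16 = 720
Largest eigenvalue of A^T A = (trace + sqrt(disc))/2 = 27.4164
||T|| = sqrt(27.4164) = 5.2361

5.2361


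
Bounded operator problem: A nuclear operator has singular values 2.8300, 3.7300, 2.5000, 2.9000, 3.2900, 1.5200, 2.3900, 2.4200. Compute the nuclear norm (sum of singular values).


The nuclear norm is the sum of all singular values.
||T||_1 = 2.8300 + 3.7300 + 2.5000 + 2.9000 + 3.2900 + 1.5200 + 2.3900 + 2.4200
= 21.5800

21.5800


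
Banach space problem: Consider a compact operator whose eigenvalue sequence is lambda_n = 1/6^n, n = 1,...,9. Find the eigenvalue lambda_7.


The eigenvalue formula gives lambda_7 = 1/6^7
= 1/279936
= 3.5722e-06

3.5722e-06


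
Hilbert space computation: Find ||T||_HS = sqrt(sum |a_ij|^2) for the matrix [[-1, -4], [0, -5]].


The Hilbert-Schmidt norm is sqrt(sum of squares of all entries).
Sum of squares = (-1)^2 + (-4)^2 + 0^2 + (-5)^2
= 1 + 16 + 0 + 25 = 42
||T||_HS = sqrt(42) = 6.4807

6.4807


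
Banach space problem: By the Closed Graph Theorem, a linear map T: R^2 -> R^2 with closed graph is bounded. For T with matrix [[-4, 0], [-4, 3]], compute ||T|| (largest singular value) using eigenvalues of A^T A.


A^T A = [[32, -12], [-12, 9]]
trace(A^T A) = 41, det(A^T A) = 144
discriminant = 41^2 - 4*144 = 1105
Largest eigenvalue of A^T A = (trace + sqrt(disc))/2 = 37.1208
||T|| = sqrt(37.1208) = 6.0927

6.0927


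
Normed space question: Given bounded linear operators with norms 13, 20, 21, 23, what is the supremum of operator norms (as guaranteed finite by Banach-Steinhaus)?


By the Uniform Boundedness Principle, the supremum of norms is finite.
sup_k ||T_k|| = max(13, 20, 21, 23) = 23

23


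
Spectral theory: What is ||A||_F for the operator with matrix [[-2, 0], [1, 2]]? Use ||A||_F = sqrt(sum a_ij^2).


||A||_F^2 = sum a_ij^2
= (-2)^2 + 0^2 + 1^2 + 2^2
= 4 + 0 + 1 + 4 = 9
||A||_F = sqrt(9) = 3.0000

3.0000


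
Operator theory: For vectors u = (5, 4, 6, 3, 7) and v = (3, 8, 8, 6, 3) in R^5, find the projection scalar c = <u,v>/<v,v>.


Computing <u,v> = 5*3 + 4*8 + 6*8 + 3*6 + 7*3 = 134
Computing <v,v> = 3^2 + 8^2 + 8^2 + 6^2 + 3^2 = 182
Projection coefficient = 134/182 = 0.7363

0.7363


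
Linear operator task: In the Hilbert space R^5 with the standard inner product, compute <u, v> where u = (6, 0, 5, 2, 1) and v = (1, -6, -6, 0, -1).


Computing the standard inner product <u, v> = sum u_i * v_i
= 6*1 + 0*-6 + 5*-6 + 2*0 + 1*-1
= 6 + 0 + -30 + 0 + -1
= -25

-25


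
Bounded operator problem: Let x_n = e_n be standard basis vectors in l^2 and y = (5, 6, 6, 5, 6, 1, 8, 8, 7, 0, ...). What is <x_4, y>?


x_4 = e_4 is the standard basis vector with 1 in position 4.
<x_4, y> = y_4 = 5
As n -> infinity, <x_n, y> -> 0, confirming weak convergence of (x_n) to 0.

5


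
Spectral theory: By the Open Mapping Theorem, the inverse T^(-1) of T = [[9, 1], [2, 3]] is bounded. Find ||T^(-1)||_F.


det(T) = 9*3 - 1*2 = 25
T^(-1) = (1/25) * [[3, -1], [-2, 9]] = [[0.1200, -0.0400], [-0.0800, 0.3600]]
||T^(-1)||_F^2 = 0.1200^2 + (-0.0400)^2 + (-0.0800)^2 + 0.3600^2 = 0.1520
||T^(-1)||_F = sqrt(0.1520) = 0.3899

0.3899


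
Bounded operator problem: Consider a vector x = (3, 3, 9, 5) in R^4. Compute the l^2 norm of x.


The l^2 norm = (sum |x_i|^2)^(1/2)
Sum of 2th powers = 9 + 9 + 81 + 25 = 124
||x||_2 = (124)^(1/2) = 11.1355

11.1355


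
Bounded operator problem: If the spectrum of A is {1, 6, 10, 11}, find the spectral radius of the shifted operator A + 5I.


Spectrum of A + 5I = {6, 11, 15, 16}
Spectral radius = max |lambda| over the shifted spectrum
= max(6, 11, 15, 16) = 16

16


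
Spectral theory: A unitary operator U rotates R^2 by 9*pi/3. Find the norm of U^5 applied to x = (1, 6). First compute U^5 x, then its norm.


U is a rotation by theta = 9*pi/3
U^5 = rotation by 5*theta = 45*pi/3 = 3*pi/3 (mod 2*pi)
cos(3*pi/3) = -1.0000, sin(3*pi/3) = 0.0000
U^5 x = (-1.0000 * 1 - 0.0000 * 6, 0.0000 * 1 + -1.0000 * 6)
= (-1.0000, -6.0000)
||U^5 x|| = sqrt((-1.0000)^2 + (-6.0000)^2) = sqrt(37.0000) = 6.0828

6.0828


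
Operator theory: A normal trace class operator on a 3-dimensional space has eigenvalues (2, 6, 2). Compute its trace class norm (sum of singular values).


For a normal operator, singular values equal |eigenvalues|.
Trace norm = sum |lambda_i| = 2 + 6 + 2
= 10

10


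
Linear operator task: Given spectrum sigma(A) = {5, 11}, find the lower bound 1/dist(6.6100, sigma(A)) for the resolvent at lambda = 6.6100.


dist(6.6100, {5, 11}) = min(|6.6100 - 5|, |6.6100 - 11|)
= min(1.6100, 4.3900) = 1.6100
Resolvent bound = 1/1.6100 = 0.6211

0.6211


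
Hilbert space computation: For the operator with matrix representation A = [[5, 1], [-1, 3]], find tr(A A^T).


trace(A * A^T) = sum of squares of all entries
= 5^2 + 1^2 + (-1)^2 + 3^2
= 25 + 1 + 1 + 9
= 36

36


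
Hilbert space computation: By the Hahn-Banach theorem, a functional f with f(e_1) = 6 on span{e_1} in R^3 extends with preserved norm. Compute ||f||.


The norm of f is given by ||f|| = sup_{||x||=1} |f(x)|.
On span{e_1}, ||e_1|| = 1, so ||f|| = |f(e_1)| / ||e_1||
= |6| / 1 = 6.0000

6.0000


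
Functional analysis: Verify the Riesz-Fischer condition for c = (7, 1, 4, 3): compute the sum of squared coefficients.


sum |c_n|^2 = 7^2 + 1^2 + 4^2 + 3^2
= 49 + 1 + 16 + 9
= 75

75


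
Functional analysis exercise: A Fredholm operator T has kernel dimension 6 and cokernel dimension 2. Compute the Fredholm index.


The Fredholm index is defined as ind(T) = dim(ker T) - dim(coker T)
= 6 - 2
= 4

4


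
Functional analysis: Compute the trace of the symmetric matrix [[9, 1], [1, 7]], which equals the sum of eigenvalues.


For a self-adjoint (symmetric) matrix, the eigenvalues are real.
The sum of eigenvalues equals the trace of the matrix.
trace = 9 + 7 = 16

16


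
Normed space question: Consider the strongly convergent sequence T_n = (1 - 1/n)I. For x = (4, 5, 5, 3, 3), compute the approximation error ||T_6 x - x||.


T_6 x - x = (1 - 1/6)x - x = -x/6
||x|| = sqrt(84) = 9.1652
||T_6 x - x|| = ||x||/6 = 9.1652/6 = 1.5275

1.5275


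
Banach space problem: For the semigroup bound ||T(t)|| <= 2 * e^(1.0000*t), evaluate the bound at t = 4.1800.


||T(4.1800)|| <= 2 * exp(1.0000 * 4.1800)
= 2 * exp(4.1800)
= 2 * 65.3659
= 130.7317

130.7317


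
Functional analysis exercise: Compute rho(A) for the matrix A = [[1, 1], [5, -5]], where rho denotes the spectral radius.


For a 2x2 matrix, eigenvalues satisfy lambda^2 - (trace)*lambda + det = 0
trace = 1 + -5 = -4
det = 1*-5 - 1*5 = -10
discriminant = (-4)^2 - 4*(-10) = 56
spectral radius = max |eigenvalue| = 5.7417

5.7417


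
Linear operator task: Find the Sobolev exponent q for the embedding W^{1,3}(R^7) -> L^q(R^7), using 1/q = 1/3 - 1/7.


Using the Sobolev embedding formula: 1/q = 1/p - k/n
1/q = 1/3 - 1/7 = 4/21
q = 1/(4/21) = 21/4 = 5.2500

5.2500


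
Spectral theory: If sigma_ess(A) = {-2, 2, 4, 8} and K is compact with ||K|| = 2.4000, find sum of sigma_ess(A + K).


By Weyl's theorem, the essential spectrum is invariant under compact perturbations.
sigma_ess(A + K) = sigma_ess(A) = {-2, 2, 4, 8}
Sum = -2 + 2 + 4 + 8 = 12

12


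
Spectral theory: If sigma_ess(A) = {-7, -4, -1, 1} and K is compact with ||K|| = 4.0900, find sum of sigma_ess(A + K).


By Weyl's theorem, the essential spectrum is invariant under compact perturbations.
sigma_ess(A + K) = sigma_ess(A) = {-7, -4, -1, 1}
Sum = -7 + -4 + -1 + 1 = -11

-11


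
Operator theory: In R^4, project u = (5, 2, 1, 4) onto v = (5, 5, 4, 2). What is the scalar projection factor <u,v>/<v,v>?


Computing <u,v> = 5*5 + 2*5 + 1*4 + 4*2 = 47
Computing <v,v> = 5^2 + 5^2 + 4^2 + 2^2 = 70
Projection coefficient = 47/70 = 0.6714

0.6714


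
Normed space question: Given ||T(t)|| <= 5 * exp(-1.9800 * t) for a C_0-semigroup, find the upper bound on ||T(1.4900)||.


||T(1.4900)|| <= 5 * exp(-1.9800 * 1.4900)
= 5 * exp(-2.9502)
= 5 * 0.0523
= 0.2616

0.2616


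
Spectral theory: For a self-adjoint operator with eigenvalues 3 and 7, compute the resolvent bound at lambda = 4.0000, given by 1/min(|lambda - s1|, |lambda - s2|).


dist(4.0000, {3, 7}) = min(|4.0000 - 3|, |4.0000 - 7|)
= min(1.0000, 3.0000) = 1.0000
Resolvent bound = 1/1.0000 = 1.0000

1.0000


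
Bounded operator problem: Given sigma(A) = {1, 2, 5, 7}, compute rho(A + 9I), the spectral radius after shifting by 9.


Spectrum of A + 9I = {10, 11, 14, 16}
Spectral radius = max |lambda| over the shifted spectrum
= max(10, 11, 14, 16) = 16

16


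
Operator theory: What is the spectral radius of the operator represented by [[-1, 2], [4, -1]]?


For a 2x2 matrix, eigenvalues satisfy lambda^2 - (trace)*lambda + det = 0
trace = -1 + -1 = -2
det = -1*-1 - 2*4 = -7
discriminant = (-2)^2 - 4*(-7) = 32
spectral radius = max |eigenvalue| = 3.8284

3.8284


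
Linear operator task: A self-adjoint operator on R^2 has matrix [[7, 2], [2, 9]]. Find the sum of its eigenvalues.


For a self-adjoint (symmetric) matrix, the eigenvalues are real.
The sum of eigenvalues equals the trace of the matrix.
trace = 7 + 9 = 16

16


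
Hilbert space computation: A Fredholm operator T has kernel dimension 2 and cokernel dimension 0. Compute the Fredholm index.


The Fredholm index is defined as ind(T) = dim(ker T) - dim(coker T)
= 2 - 0
= 2

2


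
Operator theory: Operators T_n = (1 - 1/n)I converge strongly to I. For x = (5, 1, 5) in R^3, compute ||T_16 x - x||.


T_16 x - x = (1 - 1/16)x - x = -x/16
||x|| = sqrt(51) = 7.1414
||T_16 x - x|| = ||x||/16 = 7.1414/16 = 0.4463

0.4463


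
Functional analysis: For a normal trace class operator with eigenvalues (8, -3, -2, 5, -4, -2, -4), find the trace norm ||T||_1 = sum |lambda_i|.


For a normal operator, singular values equal |eigenvalues|.
Trace norm = sum |lambda_i| = 8 + 3 + 2 + 5 + 4 + 2 + 4
= 28

28


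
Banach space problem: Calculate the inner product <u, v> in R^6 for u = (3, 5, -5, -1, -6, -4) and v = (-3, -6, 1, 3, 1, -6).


Computing the standard inner product <u, v> = sum u_i * v_i
= 3*-3 + 5*-6 + -5*1 + -1*3 + -6*1 + -4*-6
= -9 + -30 + -5 + -3 + -6 + 24
= -29

-29


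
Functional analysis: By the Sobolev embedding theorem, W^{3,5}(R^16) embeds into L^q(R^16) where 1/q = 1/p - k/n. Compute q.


Using the Sobolev embedding formula: 1/q = 1/p - k/n
1/q = 1/5 - 3/16 = 1/80
q = 1/(1/80) = 80

80.0000


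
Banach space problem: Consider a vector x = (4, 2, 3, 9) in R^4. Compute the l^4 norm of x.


The l^4 norm = (sum |x_i|^4)^(1/4)
Sum of 4th powers = 256 + 16 + 81 + 6561 = 6914
||x||_4 = (6914)^(1/4) = 9.1187

9.1187


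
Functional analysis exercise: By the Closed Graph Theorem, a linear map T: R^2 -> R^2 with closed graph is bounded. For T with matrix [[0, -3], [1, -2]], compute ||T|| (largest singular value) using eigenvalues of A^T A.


A^T A = [[1, -2], [-2, 13]]
trace(A^T A) = 14, det(A^T A) = 9
discriminant = 14^2 - 4*9 = 160
Largest eigenvalue of A^T A = (trace + sqrt(disc))/2 = 13.3246
||T|| = sqrt(13.3246) = 3.6503

3.6503


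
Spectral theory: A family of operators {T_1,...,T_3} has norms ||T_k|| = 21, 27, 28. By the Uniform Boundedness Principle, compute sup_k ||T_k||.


By the Uniform Boundedness Principle, the supremum of norms is finite.
sup_k ||T_k|| = max(21, 27, 28) = 28

28


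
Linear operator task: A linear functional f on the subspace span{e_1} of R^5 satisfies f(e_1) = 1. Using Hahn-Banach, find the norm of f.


The norm of f is given by ||f|| = sup_{||x||=1} |f(x)|.
On span{e_1}, ||e_1|| = 1, so ||f|| = |f(e_1)| / ||e_1||
= |1| / 1 = 1.0000

1.0000


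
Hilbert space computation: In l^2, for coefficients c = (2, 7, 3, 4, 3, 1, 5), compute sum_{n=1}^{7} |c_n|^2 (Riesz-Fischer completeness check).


sum |c_n|^2 = 2^2 + 7^2 + 3^2 + 4^2 + 3^2 + 1^2 + 5^2
= 4 + 49 + 9 + 16 + 9 + 1 + 25
= 113

113


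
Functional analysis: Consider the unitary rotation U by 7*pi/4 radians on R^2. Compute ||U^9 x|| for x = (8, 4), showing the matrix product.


U is a rotation by theta = 7*pi/4
U^9 = rotation by 9*theta = 63*pi/4 = 7*pi/4 (mod 2*pi)
cos(7*pi/4) = 0.7071, sin(7*pi/4) = -0.7071
U^9 x = (0.7071 * 8 - -0.7071 * 4, -0.7071 * 8 + 0.7071 * 4)
= (8.4853, -2.8284)
||U^9 x|| = sqrt(8.4853^2 + (-2.8284)^2) = sqrt(80.0000) = 8.9443

8.9443


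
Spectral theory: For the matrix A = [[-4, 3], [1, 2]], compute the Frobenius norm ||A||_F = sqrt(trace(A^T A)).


||A||_F^2 = sum a_ij^2
= (-4)^2 + 3^2 + 1^2 + 2^2
= 16 + 9 + 1 + 4 = 30
||A||_F = sqrt(30) = 5.4772

5.4772


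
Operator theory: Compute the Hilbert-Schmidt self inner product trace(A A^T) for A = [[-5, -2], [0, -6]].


trace(A * A^T) = sum of squares of all entries
= (-5)^2 + (-2)^2 + 0^2 + (-6)^2
= 25 + 4 + 0 + 36
= 65

65


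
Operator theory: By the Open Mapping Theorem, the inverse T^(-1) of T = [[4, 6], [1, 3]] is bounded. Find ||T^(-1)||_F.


det(T) = 4*3 - 6*1 = 6
T^(-1) = (1/6) * [[3, -6], [-1, 4]] = [[0.5000, -1.0000], [-0.1667, 0.6667]]
||T^(-1)||_F^2 = 0.5000^2 + (-1.0000)^2 + (-0.1667)^2 + 0.6667^2 = 1.7222
||T^(-1)||_F = sqrt(1.7222) = 1.3123

1.3123


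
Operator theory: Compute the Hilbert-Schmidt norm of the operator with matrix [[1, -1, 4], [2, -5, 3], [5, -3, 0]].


The Hilbert-Schmidt norm is sqrt(sum of squares of all entries).
Sum of squares = 1^2 + (-1)^2 + 4^2 + 2^2 + (-5)^2 + 3^2 + 5^2 + (-3)^2 + 0^2
= 1 + 1 + 16 + 4 + 25 + 9 + 25 + 9 + 0 = 90
||T||_HS = sqrt(90) = 9.4868

9.4868


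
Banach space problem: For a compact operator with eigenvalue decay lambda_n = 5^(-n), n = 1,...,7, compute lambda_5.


The eigenvalue formula gives lambda_5 = 1/5^5
= 1/3125
= 3.2000e-04

3.2000e-04


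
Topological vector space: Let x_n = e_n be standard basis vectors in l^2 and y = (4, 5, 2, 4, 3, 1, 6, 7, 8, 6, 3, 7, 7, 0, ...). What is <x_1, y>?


x_1 = e_1 is the standard basis vector with 1 in position 1.
<x_1, y> = y_1 = 4
As n -> infinity, <x_n, y> -> 0, confirming weak convergence of (x_n) to 0.

4
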